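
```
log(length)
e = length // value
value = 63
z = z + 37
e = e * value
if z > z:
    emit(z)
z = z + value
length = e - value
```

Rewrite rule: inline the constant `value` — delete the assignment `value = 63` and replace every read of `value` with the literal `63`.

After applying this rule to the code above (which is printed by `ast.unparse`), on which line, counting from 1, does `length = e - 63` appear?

Transformed code:
log(length)
e = length // 63
z = z + 37
e = e * 63
if z > z:
    emit(z)
z = z + 63
length = e - 63

8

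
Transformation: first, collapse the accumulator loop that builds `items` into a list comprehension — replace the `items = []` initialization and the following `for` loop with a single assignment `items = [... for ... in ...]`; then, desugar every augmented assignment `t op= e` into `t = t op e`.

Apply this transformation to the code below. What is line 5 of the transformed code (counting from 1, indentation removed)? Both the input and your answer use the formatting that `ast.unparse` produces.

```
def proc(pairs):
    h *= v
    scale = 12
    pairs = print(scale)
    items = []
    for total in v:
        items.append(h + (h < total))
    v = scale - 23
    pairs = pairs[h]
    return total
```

Transformed code:
def proc(pairs):
    h = h * v
    scale = 12
    pairs = print(scale)
    items = [h + (h < total) for total in v]
    v = scale - 23
    pairs = pairs[h]
    return total

items = [h + (h < total) for total in v]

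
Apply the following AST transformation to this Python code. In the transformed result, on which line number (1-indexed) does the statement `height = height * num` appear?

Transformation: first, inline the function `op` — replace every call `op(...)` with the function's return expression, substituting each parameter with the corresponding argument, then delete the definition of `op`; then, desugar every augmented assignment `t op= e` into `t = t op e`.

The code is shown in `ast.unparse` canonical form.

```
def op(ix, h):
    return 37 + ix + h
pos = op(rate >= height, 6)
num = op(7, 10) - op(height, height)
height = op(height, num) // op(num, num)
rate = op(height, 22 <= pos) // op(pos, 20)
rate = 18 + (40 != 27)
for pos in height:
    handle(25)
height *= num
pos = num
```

8

Transformed code:
pos = 37 + (rate >= height) + 6
num = 37 + 7 + 10 - (37 + height + height)
height = (37 + height + num) // (37 + num + num)
rate = (37 + height + (22 <= pos)) // (37 + pos + 20)
rate = 18 + (40 != 27)
for pos in height:
    handle(25)
height = height * num
pos = num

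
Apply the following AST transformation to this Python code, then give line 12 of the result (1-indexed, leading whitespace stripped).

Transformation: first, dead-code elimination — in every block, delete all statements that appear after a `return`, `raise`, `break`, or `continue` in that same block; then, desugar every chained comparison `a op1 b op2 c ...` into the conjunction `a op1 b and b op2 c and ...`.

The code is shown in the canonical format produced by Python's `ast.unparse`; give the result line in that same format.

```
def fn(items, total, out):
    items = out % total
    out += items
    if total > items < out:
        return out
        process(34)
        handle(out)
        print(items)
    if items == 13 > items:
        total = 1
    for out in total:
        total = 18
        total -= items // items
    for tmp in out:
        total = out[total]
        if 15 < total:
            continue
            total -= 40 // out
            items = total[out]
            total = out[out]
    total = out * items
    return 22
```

Transformed code:
def fn(items, total, out):
    items = out % total
    out += items
    if total > items and items < out:
        return out
    if items == 13 and 13 > items:
        total = 1
    for out in total:
        total = 18
        total -= items // items
    for tmp in out:
        total = out[total]
        if 15 < total:
            continue
    total = out * items
    return 22

total = out[total]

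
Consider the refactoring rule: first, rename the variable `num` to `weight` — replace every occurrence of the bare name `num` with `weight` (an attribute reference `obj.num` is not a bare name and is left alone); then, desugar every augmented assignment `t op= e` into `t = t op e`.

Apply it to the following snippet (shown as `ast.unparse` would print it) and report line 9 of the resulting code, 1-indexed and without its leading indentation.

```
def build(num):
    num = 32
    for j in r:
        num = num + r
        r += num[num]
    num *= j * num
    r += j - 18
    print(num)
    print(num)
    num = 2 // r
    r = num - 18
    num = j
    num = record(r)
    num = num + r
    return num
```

print(weight)

Transformed code:
def build(weight):
    weight = 32
    for j in r:
        weight = weight + r
        r = r + weight[weight]
    weight = weight * (j * weight)
    r = r + (j - 18)
    print(weight)
    print(weight)
    weight = 2 // r
    r = weight - 18
    weight = j
    weight = record(r)
    weight = weight + r
    return weight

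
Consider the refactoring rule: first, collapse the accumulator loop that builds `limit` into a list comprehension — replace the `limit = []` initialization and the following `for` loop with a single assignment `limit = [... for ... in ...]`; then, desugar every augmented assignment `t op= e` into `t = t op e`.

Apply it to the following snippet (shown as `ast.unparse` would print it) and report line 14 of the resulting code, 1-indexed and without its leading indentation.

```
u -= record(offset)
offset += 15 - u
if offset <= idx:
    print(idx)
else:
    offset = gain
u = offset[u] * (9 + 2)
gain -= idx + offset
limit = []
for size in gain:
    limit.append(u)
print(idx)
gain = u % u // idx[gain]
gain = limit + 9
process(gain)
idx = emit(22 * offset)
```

Transformed code:
u = u - record(offset)
offset = offset + (15 - u)
if offset <= idx:
    print(idx)
else:
    offset = gain
u = offset[u] * (9 + 2)
gain = gain - (idx + offset)
limit = [u for size in gain]
print(idx)
gain = u % u // idx[gain]
gain = limit + 9
process(gain)
idx = emit(22 * offset)

idx = emit(22 * offset)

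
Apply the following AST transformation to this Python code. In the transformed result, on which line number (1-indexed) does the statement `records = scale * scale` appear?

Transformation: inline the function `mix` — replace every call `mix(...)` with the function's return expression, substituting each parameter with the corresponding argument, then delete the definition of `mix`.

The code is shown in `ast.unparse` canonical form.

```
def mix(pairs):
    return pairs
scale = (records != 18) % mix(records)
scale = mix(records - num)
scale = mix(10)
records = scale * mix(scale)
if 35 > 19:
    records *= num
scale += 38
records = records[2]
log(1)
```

Transformed code:
scale = (records != 18) % records
scale = records - num
scale = 10
records = scale * scale
if 35 > 19:
    records *= num
scale += 38
records = records[2]
log(1)

4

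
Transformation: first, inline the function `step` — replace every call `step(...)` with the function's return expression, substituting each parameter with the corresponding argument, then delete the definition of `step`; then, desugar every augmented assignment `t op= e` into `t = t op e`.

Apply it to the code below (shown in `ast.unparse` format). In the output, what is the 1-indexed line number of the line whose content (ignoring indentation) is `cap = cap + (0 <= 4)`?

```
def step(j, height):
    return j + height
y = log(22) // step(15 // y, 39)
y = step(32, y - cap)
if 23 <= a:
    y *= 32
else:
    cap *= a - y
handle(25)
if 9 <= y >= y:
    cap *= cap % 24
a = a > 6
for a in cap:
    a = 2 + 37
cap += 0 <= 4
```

13

Transformed code:
y = log(22) // (15 // y + 39)
y = 32 + (y - cap)
if 23 <= a:
    y = y * 32
else:
    cap = cap * (a - y)
handle(25)
if 9 <= y >= y:
    cap = cap * (cap % 24)
a = a > 6
for a in cap:
    a = 2 + 37
cap = cap + (0 <= 4)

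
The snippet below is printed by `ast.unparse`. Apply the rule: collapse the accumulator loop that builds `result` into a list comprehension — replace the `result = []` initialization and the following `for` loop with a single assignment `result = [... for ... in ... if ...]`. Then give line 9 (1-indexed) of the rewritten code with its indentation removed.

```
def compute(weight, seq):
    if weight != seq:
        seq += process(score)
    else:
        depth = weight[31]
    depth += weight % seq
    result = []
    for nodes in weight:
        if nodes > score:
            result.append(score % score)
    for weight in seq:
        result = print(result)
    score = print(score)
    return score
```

result = print(result)

Transformed code:
def compute(weight, seq):
    if weight != seq:
        seq += process(score)
    else:
        depth = weight[31]
    depth += weight % seq
    result = [score % score for nodes in weight if nodes > score]
    for weight in seq:
        result = print(result)
    score = print(score)
    return score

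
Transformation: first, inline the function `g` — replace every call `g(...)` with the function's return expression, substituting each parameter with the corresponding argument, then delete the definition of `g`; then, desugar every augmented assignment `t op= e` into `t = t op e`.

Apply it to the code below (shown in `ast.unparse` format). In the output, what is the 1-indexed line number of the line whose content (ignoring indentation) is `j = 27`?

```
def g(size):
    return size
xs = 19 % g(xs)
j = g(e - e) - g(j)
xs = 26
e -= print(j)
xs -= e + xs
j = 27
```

6

Transformed code:
xs = 19 % xs
j = e - e - j
xs = 26
e = e - print(j)
xs = xs - (e + xs)
j = 27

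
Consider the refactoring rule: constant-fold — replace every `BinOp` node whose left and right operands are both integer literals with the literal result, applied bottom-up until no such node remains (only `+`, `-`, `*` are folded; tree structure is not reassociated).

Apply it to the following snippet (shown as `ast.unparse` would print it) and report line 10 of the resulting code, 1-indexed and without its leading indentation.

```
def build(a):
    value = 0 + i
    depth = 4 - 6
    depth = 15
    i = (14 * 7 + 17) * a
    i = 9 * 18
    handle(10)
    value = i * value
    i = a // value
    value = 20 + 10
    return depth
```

Transformed code:
def build(a):
    value = 0 + i
    depth = -2
    depth = 15
    i = 115 * a
    i = 162
    handle(10)
    value = i * value
    i = a // value
    value = 30
    return depth

value = 30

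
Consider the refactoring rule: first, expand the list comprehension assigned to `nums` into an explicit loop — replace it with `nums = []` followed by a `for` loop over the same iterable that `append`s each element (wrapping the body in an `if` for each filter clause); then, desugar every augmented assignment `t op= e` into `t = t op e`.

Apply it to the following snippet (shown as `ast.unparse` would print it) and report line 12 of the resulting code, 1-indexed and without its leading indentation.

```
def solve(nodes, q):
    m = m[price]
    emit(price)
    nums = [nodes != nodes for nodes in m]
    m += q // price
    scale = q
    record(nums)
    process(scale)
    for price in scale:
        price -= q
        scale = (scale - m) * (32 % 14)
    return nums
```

price = price - q

Transformed code:
def solve(nodes, q):
    m = m[price]
    emit(price)
    nums = []
    for nodes in m:
        nums.append(nodes != nodes)
    m = m + q // price
    scale = q
    record(nums)
    process(scale)
    for price in scale:
        price = price - q
        scale = (scale - m) * (32 % 14)
    return nums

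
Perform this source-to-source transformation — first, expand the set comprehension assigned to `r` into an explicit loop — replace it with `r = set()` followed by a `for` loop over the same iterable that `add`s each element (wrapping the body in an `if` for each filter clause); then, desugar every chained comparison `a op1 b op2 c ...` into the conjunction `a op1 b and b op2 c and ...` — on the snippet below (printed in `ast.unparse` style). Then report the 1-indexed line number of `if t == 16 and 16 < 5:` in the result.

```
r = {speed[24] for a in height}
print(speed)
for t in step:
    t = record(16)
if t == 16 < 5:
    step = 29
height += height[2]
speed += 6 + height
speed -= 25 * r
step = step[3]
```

7

Transformed code:
r = set()
for a in height:
    r.add(speed[24])
print(speed)
for t in step:
    t = record(16)
if t == 16 and 16 < 5:
    step = 29
height += height[2]
speed += 6 + height
speed -= 25 * r
step = step[3]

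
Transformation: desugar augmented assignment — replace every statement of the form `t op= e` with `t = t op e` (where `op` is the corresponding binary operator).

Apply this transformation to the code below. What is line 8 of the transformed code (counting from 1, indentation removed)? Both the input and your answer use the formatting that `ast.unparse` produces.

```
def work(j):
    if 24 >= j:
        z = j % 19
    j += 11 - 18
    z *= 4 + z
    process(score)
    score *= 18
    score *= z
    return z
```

Transformed code:
def work(j):
    if 24 >= j:
        z = j % 19
    j = j + (11 - 18)
    z = z * (4 + z)
    process(score)
    score = score * 18
    score = score * z
    return z

score = score * z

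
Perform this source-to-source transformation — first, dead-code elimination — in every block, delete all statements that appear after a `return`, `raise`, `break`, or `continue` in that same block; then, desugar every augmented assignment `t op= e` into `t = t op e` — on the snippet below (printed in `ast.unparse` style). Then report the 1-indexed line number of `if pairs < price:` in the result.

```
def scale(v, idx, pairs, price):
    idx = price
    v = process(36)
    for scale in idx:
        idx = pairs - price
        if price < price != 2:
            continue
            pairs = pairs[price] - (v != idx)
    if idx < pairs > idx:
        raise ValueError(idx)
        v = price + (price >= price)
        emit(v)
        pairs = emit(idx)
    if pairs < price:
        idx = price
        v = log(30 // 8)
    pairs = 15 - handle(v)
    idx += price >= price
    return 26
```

Transformed code:
def scale(v, idx, pairs, price):
    idx = price
    v = process(36)
    for scale in idx:
        idx = pairs - price
        if price < price != 2:
            continue
    if idx < pairs > idx:
        raise ValueError(idx)
    if pairs < price:
        idx = price
        v = log(30 // 8)
    pairs = 15 - handle(v)
    idx = idx + (price >= price)
    return 26

10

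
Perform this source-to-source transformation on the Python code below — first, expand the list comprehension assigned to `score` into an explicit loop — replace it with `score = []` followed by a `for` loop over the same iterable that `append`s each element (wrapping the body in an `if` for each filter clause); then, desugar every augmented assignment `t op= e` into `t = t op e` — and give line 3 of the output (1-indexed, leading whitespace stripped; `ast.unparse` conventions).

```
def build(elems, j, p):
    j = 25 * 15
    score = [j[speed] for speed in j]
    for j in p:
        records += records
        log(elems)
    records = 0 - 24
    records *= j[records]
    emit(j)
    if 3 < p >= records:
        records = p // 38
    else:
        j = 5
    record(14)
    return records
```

score = []

Transformed code:
def build(elems, j, p):
    j = 25 * 15
    score = []
    for speed in j:
        score.append(j[speed])
    for j in p:
        records = records + records
        log(elems)
    records = 0 - 24
    records = records * j[records]
    emit(j)
    if 3 < p >= records:
        records = p // 38
    else:
        j = 5
    record(14)
    return records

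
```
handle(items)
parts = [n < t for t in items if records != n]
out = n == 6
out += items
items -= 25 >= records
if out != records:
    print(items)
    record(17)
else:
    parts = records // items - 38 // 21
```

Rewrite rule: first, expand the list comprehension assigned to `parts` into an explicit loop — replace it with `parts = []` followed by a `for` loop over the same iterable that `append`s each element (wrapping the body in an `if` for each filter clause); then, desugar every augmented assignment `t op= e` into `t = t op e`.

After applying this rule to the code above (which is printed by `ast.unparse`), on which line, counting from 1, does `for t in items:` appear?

3

Transformed code:
handle(items)
parts = []
for t in items:
    if records != n:
        parts.append(n < t)
out = n == 6
out = out + items
items = items - (25 >= records)
if out != records:
    print(items)
    record(17)
else:
    parts = records // items - 38 // 21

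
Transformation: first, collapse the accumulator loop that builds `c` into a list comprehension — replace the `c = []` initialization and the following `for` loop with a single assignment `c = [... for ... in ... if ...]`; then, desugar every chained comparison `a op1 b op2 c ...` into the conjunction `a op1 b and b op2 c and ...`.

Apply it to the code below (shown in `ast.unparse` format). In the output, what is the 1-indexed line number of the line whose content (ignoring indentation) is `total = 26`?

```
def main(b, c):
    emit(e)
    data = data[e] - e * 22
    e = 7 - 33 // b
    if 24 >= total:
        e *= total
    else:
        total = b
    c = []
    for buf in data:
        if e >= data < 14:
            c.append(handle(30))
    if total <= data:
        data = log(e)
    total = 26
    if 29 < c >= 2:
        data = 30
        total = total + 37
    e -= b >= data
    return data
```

Transformed code:
def main(b, c):
    emit(e)
    data = data[e] - e * 22
    e = 7 - 33 // b
    if 24 >= total:
        e *= total
    else:
        total = b
    c = [handle(30) for buf in data if e >= data and data < 14]
    if total <= data:
        data = log(e)
    total = 26
    if 29 < c and c >= 2:
        data = 30
        total = total + 37
    e -= b >= data
    return data

12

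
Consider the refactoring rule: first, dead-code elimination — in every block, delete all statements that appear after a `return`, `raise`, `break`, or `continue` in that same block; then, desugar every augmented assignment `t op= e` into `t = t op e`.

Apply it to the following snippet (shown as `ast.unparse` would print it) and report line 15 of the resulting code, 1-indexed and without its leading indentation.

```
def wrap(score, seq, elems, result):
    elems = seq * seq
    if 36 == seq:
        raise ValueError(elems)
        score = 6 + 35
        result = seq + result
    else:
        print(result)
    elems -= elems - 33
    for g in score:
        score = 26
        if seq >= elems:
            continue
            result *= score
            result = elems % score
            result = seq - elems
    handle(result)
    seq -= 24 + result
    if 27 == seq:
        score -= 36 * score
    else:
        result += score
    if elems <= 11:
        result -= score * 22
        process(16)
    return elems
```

Transformed code:
def wrap(score, seq, elems, result):
    elems = seq * seq
    if 36 == seq:
        raise ValueError(elems)
    else:
        print(result)
    elems = elems - (elems - 33)
    for g in score:
        score = 26
        if seq >= elems:
            continue
    handle(result)
    seq = seq - (24 + result)
    if 27 == seq:
        score = score - 36 * score
    else:
        result = result + score
    if elems <= 11:
        result = result - score * 22
        process(16)
    return elems

score = score - 36 * score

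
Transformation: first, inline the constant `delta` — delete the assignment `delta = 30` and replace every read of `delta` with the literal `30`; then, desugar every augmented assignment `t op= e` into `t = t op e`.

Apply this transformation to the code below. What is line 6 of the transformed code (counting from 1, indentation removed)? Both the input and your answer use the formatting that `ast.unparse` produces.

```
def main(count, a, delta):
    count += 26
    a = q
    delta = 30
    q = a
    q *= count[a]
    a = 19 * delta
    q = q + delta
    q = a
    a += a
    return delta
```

a = 19 * 30

Transformed code:
def main(count, a, delta):
    count = count + 26
    a = q
    q = a
    q = q * count[a]
    a = 19 * 30
    q = q + 30
    q = a
    a = a + a
    return 30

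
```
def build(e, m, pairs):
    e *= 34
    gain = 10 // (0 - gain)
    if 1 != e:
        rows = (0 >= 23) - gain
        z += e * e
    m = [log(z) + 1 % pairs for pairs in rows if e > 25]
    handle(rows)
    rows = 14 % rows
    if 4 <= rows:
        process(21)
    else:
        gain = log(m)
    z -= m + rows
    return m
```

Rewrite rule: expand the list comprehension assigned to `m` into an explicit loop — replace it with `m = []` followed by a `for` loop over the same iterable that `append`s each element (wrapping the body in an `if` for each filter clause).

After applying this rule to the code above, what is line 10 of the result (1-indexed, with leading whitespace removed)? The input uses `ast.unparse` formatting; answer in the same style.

m.append(log(z) + 1 % pairs)

Transformed code:
def build(e, m, pairs):
    e *= 34
    gain = 10 // (0 - gain)
    if 1 != e:
        rows = (0 >= 23) - gain
        z += e * e
    m = []
    for pairs in rows:
        if e > 25:
            m.append(log(z) + 1 % pairs)
    handle(rows)
    rows = 14 % rows
    if 4 <= rows:
        process(21)
    else:
        gain = log(m)
    z -= m + rows
    return m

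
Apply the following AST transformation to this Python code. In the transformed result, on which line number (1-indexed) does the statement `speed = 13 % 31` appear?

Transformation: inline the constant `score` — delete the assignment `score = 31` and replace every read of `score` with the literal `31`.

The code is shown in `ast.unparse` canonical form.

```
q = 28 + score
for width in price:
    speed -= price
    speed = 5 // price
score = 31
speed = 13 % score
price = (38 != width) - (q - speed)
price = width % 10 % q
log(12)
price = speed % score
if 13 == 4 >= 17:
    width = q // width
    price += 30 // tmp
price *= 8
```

Transformed code:
q = 28 + 31
for width in price:
    speed -= price
    speed = 5 // price
speed = 13 % 31
price = (38 != width) - (q - speed)
price = width % 10 % q
log(12)
price = speed % 31
if 13 == 4 >= 17:
    width = q // width
    price += 30 // tmp
price *= 8

5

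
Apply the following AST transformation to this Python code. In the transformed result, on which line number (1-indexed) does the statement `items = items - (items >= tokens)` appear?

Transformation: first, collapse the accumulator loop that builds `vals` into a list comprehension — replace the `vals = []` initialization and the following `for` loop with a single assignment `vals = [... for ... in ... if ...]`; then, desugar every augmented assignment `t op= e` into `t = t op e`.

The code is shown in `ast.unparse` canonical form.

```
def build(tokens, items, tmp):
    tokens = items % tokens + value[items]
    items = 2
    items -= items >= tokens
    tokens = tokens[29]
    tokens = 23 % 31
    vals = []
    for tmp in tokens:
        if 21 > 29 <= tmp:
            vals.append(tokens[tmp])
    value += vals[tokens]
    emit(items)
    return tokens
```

4

Transformed code:
def build(tokens, items, tmp):
    tokens = items % tokens + value[items]
    items = 2
    items = items - (items >= tokens)
    tokens = tokens[29]
    tokens = 23 % 31
    vals = [tokens[tmp] for tmp in tokens if 21 > 29 <= tmp]
    value = value + vals[tokens]
    emit(items)
    return tokens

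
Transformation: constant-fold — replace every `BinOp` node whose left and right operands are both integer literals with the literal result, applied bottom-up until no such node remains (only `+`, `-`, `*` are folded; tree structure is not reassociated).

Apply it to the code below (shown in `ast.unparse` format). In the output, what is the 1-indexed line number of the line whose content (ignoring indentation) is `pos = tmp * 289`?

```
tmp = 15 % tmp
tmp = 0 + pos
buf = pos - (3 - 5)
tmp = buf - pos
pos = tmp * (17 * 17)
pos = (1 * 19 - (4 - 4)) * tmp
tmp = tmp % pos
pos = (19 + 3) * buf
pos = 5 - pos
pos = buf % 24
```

5

Transformed code:
tmp = 15 % tmp
tmp = 0 + pos
buf = pos - -2
tmp = buf - pos
pos = tmp * 289
pos = 19 * tmp
tmp = tmp % pos
pos = 22 * buf
pos = 5 - pos
pos = buf % 24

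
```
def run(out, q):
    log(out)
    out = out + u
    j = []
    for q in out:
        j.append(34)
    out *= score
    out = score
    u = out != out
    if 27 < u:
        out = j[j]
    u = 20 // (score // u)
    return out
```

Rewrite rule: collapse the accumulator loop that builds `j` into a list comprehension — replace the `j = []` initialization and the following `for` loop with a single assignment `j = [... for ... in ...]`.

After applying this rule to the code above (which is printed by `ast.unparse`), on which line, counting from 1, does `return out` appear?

11

Transformed code:
def run(out, q):
    log(out)
    out = out + u
    j = [34 for q in out]
    out *= score
    out = score
    u = out != out
    if 27 < u:
        out = j[j]
    u = 20 // (score // u)
    return out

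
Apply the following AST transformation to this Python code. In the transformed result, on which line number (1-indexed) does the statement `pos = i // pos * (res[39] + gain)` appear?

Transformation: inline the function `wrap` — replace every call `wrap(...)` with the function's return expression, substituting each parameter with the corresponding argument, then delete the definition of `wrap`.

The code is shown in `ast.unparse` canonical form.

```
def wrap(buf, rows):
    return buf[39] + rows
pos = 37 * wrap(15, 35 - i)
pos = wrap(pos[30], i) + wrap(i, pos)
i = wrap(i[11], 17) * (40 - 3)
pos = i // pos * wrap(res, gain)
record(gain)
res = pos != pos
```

4

Transformed code:
pos = 37 * (15[39] + (35 - i))
pos = pos[30][39] + i + (i[39] + pos)
i = (i[11][39] + 17) * (40 - 3)
pos = i // pos * (res[39] + gain)
record(gain)
res = pos != pos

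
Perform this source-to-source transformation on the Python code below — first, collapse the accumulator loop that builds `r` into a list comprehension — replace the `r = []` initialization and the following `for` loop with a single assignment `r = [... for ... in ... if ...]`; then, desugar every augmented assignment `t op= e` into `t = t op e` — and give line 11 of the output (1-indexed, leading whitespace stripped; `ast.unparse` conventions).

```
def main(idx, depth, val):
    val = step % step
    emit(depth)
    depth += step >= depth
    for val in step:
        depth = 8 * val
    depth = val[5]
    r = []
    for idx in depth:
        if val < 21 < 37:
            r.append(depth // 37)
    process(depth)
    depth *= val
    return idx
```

Transformed code:
def main(idx, depth, val):
    val = step % step
    emit(depth)
    depth = depth + (step >= depth)
    for val in step:
        depth = 8 * val
    depth = val[5]
    r = [depth // 37 for idx in depth if val < 21 < 37]
    process(depth)
    depth = depth * val
    return idx

return idx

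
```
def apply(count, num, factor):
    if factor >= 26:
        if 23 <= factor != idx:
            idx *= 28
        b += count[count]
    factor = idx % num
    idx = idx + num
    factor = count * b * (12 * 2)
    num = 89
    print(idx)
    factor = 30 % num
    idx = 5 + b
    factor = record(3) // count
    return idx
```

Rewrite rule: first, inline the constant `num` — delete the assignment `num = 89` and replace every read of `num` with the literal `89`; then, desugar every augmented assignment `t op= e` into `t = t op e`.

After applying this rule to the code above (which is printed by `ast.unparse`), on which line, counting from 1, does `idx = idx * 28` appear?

4

Transformed code:
def apply(count, num, factor):
    if factor >= 26:
        if 23 <= factor != idx:
            idx = idx * 28
        b = b + count[count]
    factor = idx % 89
    idx = idx + 89
    factor = count * b * (12 * 2)
    print(idx)
    factor = 30 % 89
    idx = 5 + b
    factor = record(3) // count
    return idx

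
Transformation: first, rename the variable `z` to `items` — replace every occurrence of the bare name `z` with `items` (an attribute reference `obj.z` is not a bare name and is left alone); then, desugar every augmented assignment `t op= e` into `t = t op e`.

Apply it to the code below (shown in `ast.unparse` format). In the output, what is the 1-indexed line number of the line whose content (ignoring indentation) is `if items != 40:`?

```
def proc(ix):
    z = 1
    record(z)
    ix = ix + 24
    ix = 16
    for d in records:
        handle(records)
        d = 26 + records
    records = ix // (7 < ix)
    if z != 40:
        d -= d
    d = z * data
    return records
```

Transformed code:
def proc(ix):
    items = 1
    record(items)
    ix = ix + 24
    ix = 16
    for d in records:
        handle(records)
        d = 26 + records
    records = ix // (7 < ix)
    if items != 40:
        d = d - d
    d = items * data
    return records

10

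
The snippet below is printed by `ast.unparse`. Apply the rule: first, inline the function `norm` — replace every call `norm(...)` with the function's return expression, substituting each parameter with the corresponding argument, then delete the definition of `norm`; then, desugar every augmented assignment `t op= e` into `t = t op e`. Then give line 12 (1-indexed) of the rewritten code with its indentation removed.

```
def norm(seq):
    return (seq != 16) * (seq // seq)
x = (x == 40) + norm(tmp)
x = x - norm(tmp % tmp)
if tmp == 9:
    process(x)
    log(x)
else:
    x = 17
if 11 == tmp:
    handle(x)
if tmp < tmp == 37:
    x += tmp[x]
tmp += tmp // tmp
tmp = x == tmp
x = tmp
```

Transformed code:
x = (x == 40) + (tmp != 16) * (tmp // tmp)
x = x - (tmp % tmp != 16) * (tmp % tmp // (tmp % tmp))
if tmp == 9:
    process(x)
    log(x)
else:
    x = 17
if 11 == tmp:
    handle(x)
if tmp < tmp == 37:
    x = x + tmp[x]
tmp = tmp + tmp // tmp
tmp = x == tmp
x = tmp

tmp = tmp + tmp // tmp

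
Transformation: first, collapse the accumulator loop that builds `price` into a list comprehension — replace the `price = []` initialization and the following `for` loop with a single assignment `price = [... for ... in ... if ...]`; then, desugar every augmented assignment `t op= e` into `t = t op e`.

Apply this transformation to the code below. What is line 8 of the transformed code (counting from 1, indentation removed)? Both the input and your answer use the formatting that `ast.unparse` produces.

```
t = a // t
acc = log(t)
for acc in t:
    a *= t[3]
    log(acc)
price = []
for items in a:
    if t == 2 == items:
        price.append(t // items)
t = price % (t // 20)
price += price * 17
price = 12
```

price = price + price * 17

Transformed code:
t = a // t
acc = log(t)
for acc in t:
    a = a * t[3]
    log(acc)
price = [t // items for items in a if t == 2 == items]
t = price % (t // 20)
price = price + price * 17
price = 12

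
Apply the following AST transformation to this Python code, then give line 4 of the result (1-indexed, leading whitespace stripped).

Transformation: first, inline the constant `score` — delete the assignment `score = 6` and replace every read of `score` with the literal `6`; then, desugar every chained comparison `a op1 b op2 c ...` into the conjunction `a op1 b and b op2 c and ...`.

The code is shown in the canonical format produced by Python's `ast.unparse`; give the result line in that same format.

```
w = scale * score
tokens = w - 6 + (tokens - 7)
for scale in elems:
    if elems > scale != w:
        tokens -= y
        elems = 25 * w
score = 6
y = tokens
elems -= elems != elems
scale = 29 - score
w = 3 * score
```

Transformed code:
w = scale * 6
tokens = w - 6 + (tokens - 7)
for scale in elems:
    if elems > scale and scale != w:
        tokens -= y
        elems = 25 * w
y = tokens
elems -= elems != elems
scale = 29 - 6
w = 3 * 6

if elems > scale and scale != w:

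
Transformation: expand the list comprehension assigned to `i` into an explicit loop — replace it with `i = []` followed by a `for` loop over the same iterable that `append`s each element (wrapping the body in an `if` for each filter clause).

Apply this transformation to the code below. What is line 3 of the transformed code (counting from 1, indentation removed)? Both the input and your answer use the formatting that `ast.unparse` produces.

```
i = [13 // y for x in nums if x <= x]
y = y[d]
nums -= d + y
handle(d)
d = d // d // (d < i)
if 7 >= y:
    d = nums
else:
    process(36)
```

Transformed code:
i = []
for x in nums:
    if x <= x:
        i.append(13 // y)
y = y[d]
nums -= d + y
handle(d)
d = d // d // (d < i)
if 7 >= y:
    d = nums
else:
    process(36)

if x <= x:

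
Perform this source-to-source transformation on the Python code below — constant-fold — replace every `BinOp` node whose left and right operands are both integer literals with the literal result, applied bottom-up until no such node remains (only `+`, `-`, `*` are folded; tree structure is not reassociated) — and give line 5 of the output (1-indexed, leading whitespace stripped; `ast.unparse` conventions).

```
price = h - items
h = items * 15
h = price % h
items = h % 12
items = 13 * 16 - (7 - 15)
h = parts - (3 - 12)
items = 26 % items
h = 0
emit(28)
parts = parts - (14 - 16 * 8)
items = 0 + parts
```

Transformed code:
price = h - items
h = items * 15
h = price % h
items = h % 12
items = 216
h = parts - -9
items = 26 % items
h = 0
emit(28)
parts = parts - -114
items = 0 + parts

items = 216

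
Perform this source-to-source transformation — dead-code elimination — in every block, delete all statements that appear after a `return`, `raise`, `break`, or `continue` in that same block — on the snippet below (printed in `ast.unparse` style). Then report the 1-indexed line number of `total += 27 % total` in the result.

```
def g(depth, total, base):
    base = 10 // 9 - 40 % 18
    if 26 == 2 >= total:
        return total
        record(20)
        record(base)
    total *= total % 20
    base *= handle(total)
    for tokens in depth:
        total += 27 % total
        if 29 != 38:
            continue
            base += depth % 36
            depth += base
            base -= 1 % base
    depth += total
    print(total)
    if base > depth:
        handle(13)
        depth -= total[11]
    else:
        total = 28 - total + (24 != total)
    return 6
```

Transformed code:
def g(depth, total, base):
    base = 10 // 9 - 40 % 18
    if 26 == 2 >= total:
        return total
    total *= total % 20
    base *= handle(total)
    for tokens in depth:
        total += 27 % total
        if 29 != 38:
            continue
    depth += total
    print(total)
    if base > depth:
        handle(13)
        depth -= total[11]
    else:
        total = 28 - total + (24 != total)
    return 6

8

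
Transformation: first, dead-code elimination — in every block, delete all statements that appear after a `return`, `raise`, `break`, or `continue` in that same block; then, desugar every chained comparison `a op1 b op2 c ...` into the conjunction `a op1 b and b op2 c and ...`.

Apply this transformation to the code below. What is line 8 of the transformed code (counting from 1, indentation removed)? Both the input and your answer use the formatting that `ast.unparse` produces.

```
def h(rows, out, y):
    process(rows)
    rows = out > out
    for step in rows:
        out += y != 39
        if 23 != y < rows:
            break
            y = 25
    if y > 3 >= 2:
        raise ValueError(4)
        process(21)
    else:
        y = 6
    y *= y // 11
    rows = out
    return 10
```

Transformed code:
def h(rows, out, y):
    process(rows)
    rows = out > out
    for step in rows:
        out += y != 39
        if 23 != y and y < rows:
            break
    if y > 3 and 3 >= 2:
        raise ValueError(4)
    else:
        y = 6
    y *= y // 11
    rows = out
    return 10

if y > 3 and 3 >= 2:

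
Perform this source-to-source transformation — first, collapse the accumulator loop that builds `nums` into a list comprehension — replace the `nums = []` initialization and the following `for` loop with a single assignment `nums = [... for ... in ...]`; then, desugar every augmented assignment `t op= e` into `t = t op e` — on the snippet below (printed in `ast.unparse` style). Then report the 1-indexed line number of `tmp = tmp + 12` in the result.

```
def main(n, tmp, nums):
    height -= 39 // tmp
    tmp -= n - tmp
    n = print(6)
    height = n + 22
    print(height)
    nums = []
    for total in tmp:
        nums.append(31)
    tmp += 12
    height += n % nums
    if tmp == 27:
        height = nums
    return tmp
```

8

Transformed code:
def main(n, tmp, nums):
    height = height - 39 // tmp
    tmp = tmp - (n - tmp)
    n = print(6)
    height = n + 22
    print(height)
    nums = [31 for total in tmp]
    tmp = tmp + 12
    height = height + n % nums
    if tmp == 27:
        height = nums
    return tmp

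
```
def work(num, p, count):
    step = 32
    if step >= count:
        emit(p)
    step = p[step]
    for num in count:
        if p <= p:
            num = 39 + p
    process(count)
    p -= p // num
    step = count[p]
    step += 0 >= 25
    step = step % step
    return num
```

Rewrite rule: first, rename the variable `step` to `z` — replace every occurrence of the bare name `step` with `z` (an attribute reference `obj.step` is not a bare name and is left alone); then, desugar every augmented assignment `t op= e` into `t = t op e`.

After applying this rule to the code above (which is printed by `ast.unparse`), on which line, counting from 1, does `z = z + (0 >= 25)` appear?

12

Transformed code:
def work(num, p, count):
    z = 32
    if z >= count:
        emit(p)
    z = p[z]
    for num in count:
        if p <= p:
            num = 39 + p
    process(count)
    p = p - p // num
    z = count[p]
    z = z + (0 >= 25)
    z = z % z
    return num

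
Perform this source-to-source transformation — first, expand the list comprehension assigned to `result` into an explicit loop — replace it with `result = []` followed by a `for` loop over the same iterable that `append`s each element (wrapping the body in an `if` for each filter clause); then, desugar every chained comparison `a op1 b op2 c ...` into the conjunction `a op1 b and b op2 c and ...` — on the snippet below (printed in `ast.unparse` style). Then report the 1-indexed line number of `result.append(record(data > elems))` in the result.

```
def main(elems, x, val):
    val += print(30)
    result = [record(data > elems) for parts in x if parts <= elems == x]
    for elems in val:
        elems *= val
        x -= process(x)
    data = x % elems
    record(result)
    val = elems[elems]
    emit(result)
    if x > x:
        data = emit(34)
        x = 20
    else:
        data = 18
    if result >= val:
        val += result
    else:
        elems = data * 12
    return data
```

Transformed code:
def main(elems, x, val):
    val += print(30)
    result = []
    for parts in x:
        if parts <= elems and elems == x:
            result.append(record(data > elems))
    for elems in val:
        elems *= val
        x -= process(x)
    data = x % elems
    record(result)
    val = elems[elems]
    emit(result)
    if x > x:
        data = emit(34)
        x = 20
    else:
        data = 18
    if result >= val:
        val += result
    else:
        elems = data * 12
    return data

6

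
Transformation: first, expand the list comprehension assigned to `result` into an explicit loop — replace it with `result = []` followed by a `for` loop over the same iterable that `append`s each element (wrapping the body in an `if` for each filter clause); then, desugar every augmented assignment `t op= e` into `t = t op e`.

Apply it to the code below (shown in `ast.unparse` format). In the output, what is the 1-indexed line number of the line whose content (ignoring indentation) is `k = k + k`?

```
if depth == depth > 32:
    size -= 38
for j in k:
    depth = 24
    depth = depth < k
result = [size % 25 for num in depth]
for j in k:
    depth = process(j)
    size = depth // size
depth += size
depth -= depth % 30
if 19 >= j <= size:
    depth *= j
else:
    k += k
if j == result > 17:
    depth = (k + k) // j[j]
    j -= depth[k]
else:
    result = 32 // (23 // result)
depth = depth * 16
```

17

Transformed code:
if depth == depth > 32:
    size = size - 38
for j in k:
    depth = 24
    depth = depth < k
result = []
for num in depth:
    result.append(size % 25)
for j in k:
    depth = process(j)
    size = depth // size
depth = depth + size
depth = depth - depth % 30
if 19 >= j <= size:
    depth = depth * j
else:
    k = k + k
if j == result > 17:
    depth = (k + k) // j[j]
    j = j - depth[k]
else:
    result = 32 // (23 // result)
depth = depth * 16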